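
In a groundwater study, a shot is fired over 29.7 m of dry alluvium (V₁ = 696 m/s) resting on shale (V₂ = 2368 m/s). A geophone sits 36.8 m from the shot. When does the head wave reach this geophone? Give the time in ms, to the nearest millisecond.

97 ms

θ_c = arcsin(V₁/V₂) = arcsin(696/2368) = 17.09°, cos θ_c = 0.9558.
Intercept time tᵢ = 2h cos θ_c / V₁ = 2·29.7·0.9558/696 = 0.08158 s.
t = x/V₂ + tᵢ = 36.8/2368 + 0.08158 = 0.09712 s.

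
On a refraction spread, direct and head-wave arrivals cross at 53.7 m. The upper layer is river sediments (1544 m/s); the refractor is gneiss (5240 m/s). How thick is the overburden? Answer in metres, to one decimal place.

19.8 m

x_cross = 2h·√((V₂+V₁)/(V₂−V₁)) → h = x_cross / (2·√((V₂+V₁)/(V₂−V₁))).
√((V₂+V₁)/(V₂−V₁)) = √((5240+1544)/(5240−1544)) = 1.3548.
h = 53.7 / (2·1.3548) = 19.82 m.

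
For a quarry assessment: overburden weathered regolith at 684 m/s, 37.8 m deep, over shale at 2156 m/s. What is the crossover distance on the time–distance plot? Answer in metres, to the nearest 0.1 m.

x_cross = 2h·√((V₂+V₁)/(V₂−V₁)).
(V₂+V₁)/(V₂−V₁) = (2156+684)/(2156−684) = 1.9293; √ = 1.3890.
x_cross = 2·37.8·1.3890 = 105.01 m.

105.0 m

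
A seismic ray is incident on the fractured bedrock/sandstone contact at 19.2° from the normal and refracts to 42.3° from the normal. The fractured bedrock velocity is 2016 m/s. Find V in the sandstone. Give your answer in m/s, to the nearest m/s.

4126 m/s

sin 19.2° = 0.3289; sin 42.3° = 0.6730.
V₂ = V₁·(sin θ₂/sin θ₁) = 2016·(0.6730/0.3289) = 4125.66 m/s.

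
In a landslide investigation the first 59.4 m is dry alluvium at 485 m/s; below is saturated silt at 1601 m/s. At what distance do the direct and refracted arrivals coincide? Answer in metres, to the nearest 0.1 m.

x_cross = 2h·√((V₂+V₁)/(V₂−V₁)).
(V₂+V₁)/(V₂−V₁) = (1601+485)/(1601−485) = 1.8692; √ = 1.3672.
x_cross = 2·59.4·1.3672 = 162.42 m.

162.4 m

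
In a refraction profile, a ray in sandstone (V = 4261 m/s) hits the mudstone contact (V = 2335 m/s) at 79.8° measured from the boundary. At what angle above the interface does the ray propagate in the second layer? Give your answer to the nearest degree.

84°

Angle from the normal: 90° − 79.8° = 10.2°.
Snell's law: sin θ₂ = (V₂/V₁)·sin θ₁ = (2335/4261)·sin 10.2° = 0.0970.
θ₂ = arcsin 0.0970 = 5.57° from the normal.
From the interface: 90° − 5.57° = 84.43°.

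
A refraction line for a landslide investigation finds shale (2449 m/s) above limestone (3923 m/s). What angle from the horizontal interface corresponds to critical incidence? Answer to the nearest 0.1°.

51.4°

At critical incidence the refracted ray runs along the interface (θ₂ = 90°), so sin θ_c = V₁/V₂.
θ_c = arcsin(2449/3923) = arcsin 0.6243 = 38.63°.
Measured from the interface: 90° − 38.63° = 51.37°.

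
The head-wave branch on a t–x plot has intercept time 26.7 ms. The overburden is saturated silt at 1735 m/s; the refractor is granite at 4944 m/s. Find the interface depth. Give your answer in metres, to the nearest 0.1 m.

24.7 m

h = tᵢ·V₁·V₂ / (2·√(V₂²−V₁²)).
√(V₂²−V₁²) = √(4944² − 1735²) = 4629.6 m/s.
h = 0.0267 s × 1735 × 4944 / (2 × 4629.6) = 24.74 m.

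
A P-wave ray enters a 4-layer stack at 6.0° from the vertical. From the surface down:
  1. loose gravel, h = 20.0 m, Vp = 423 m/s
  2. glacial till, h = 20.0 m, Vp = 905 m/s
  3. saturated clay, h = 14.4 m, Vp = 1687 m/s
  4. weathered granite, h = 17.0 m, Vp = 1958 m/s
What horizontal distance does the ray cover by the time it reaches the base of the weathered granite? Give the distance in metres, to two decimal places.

22.69 m

Apply Snell's law at each interface; in layer i the horizontal offset is hᵢ·tan θᵢ.
Layer 1: θ = 6.00°; offset = 20.0·tan 6.00° = 2.1021 m.
Layer 2: sin θ = 905·sin 6.0°/423 = 0.2236, θ = 12.92°; offset = 20.0·tan 12.92° = 4.5890 m.
Layer 3: sin θ = 1687·sin 6.0°/423 = 0.4169, θ = 24.64°; offset = 14.4·tan 24.64° = 6.6043 m.
Layer 4: sin θ = 1958·sin 6.0°/423 = 0.4838, θ = 28.94°; offset = 17.0·tan 28.94° = 9.3988 m.
Summing the layer offsets gives 22.6941 m.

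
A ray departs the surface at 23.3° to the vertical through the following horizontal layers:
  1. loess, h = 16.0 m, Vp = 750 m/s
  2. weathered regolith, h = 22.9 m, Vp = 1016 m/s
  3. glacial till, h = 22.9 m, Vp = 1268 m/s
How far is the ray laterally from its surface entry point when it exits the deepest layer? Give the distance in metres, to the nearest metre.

42 m

Apply Snell's law at each interface; in layer i the horizontal offset is hᵢ·tan θᵢ.
Layer 1: θ = 23.30°; offset = 16.0·tan 23.30° = 6.891 m.
Layer 2: sin θ = 1016·sin 23.3°/750 = 0.5358, θ = 32.40°; offset = 22.9·tan 32.40° = 14.533 m.
Layer 3: sin θ = 1268·sin 23.3°/750 = 0.6687, θ = 41.97°; offset = 22.9·tan 41.97° = 20.597 m.
Total horizontal offset = 42.021 m.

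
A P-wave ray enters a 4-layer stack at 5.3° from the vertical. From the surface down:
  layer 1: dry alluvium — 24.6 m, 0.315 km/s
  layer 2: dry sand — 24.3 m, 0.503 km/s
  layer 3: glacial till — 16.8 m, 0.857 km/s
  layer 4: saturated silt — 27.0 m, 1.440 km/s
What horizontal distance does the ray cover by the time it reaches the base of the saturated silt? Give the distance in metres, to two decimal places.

Ray parameter p = sin 5.3° / 0.315 km/s = 2.9324e-01 s/km.
Layer 1: θ = 5.30°; offset = 24.6·tan 5.30° = 2.2821 m.
Layer 2: sin θ = p·0.503 = 0.1475 → θ = 8.48°; offset = 24.3·tan 8.48° = 3.6239 m.
Layer 3: sin θ = p·0.857 = 0.2513 → θ = 14.55°; offset = 16.8·tan 14.55° = 4.3619 m.
Layer 4: sin θ = p·1.440 = 0.4223 → θ = 24.98°; offset = 27.0·tan 24.98° = 12.5775 m.
Summing the layer offsets gives 22.8454 m.

22.85 m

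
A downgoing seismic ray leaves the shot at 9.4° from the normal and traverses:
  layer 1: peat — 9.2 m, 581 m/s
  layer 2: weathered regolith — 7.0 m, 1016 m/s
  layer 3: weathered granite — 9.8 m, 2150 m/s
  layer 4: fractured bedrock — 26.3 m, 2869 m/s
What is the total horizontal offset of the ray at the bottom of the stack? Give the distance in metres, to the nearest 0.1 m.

Apply Snell's law at each interface; in layer i the horizontal offset is hᵢ·tan θᵢ.
Layer 1: θ = 9.40°; offset = 9.2·tan 9.40° = 1.523 m.
Layer 2: sin θ = 1016·sin 9.4°/581 = 0.2856, θ = 16.60°; offset = 7.0·tan 16.60° = 2.086 m.
Layer 3: sin θ = 2150·sin 9.4°/581 = 0.6044, θ = 37.18°; offset = 9.8·tan 37.18° = 7.435 m.
Layer 4: sin θ = 2869·sin 9.4°/581 = 0.8065, θ = 53.76°; offset = 26.3·tan 53.76° = 35.877 m.
Σ offsets = 46.921 m.

46.9 m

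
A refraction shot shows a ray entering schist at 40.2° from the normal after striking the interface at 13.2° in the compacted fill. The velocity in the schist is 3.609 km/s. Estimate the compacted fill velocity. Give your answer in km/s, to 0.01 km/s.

1.28 km/s

Snell's law: sin 13.2°/V₁ = sin 40.2°/V₂.
V₁ = V₂·sin 13.2°/sin 40.2° = 3.609 × 0.3538 = 1.28 km/s.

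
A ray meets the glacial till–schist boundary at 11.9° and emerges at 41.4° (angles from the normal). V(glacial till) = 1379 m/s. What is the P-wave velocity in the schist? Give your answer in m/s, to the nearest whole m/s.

sin 11.9° = 0.2062; sin 41.4° = 0.6613.
V₂ = V₁·(sin θ₂/sin θ₁) = 1379·(0.6613/0.2062) = 4422.55 m/s.

4423 m/s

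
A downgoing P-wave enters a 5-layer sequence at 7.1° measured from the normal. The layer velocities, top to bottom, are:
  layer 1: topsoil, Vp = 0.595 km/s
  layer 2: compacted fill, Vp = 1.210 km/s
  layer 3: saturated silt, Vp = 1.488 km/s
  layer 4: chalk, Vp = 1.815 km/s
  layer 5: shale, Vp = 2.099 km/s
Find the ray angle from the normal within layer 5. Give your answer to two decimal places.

Ray parameter p = sin 7.1° / 0.595 = 2.0773e-01 s/km.
sin θ_5 = p·V_5 = 2.0773e-01 × 2.099 = 0.4360.
θ_5 = 25.85° from the vertical.

25.85°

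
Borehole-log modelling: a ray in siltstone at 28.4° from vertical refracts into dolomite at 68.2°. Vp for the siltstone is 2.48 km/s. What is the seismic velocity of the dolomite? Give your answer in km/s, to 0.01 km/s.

Snell's law: sin 28.4°/V₁ = sin 68.2°/V₂.
V₂ = V₁·sin 68.2°/sin 28.4° = 2.48 × 1.9521 = 4.84 km/s.

4.84 km/s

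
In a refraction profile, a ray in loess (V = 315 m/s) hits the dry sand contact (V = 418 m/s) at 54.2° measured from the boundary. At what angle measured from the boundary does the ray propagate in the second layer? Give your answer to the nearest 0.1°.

Angle from the normal: 90° − 54.2° = 35.8°.
Snell's law: sin θ₂ = (V₂/V₁)·sin θ₁ = (418/315)·sin 35.8° = 0.7762.
θ₂ = sin⁻¹(0.7762) = 50.92° (from vertical).
From the interface: 90° − 50.92° = 39.08°.

39.1°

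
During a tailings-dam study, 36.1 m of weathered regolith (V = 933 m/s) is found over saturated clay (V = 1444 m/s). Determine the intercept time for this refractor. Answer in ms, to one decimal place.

θ_c = arcsin(V₁/V₂) = arcsin(933/1444) = 40.25°; cos θ_c = 0.7632.
tᵢ = 2h·cos θ_c / V₁ = 2·36.1·0.7632 / 933 = 0.05906 s.

59.1 ms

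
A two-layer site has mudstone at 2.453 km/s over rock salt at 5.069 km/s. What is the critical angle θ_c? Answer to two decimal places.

Critical incidence: sin θ_c = V₁/V₂ = 2.453/5.069 = 0.4839.
θ_c = arcsin 0.4839 = 28.94°.

28.94°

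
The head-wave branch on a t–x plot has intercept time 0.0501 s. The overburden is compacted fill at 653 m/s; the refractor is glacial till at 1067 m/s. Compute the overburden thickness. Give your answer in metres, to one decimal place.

h = tᵢ·V₁·V₂ / (2·√(V₂²−V₁²)).
√(V₂²−V₁²) = √(1067² − 653²) = 843.8 m/s.
h = 0.0501 s × 653 × 1067 / (2 × 843.8) = 20.68 m.

20.7 m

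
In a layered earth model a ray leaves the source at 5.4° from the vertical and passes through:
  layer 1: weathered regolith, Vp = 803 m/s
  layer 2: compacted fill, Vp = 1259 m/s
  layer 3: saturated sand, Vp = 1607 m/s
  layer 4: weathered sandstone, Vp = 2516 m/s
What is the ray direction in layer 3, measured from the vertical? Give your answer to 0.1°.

Ray parameter p = sin 5.4° / 803 = 1.1720e-04 s/m.
sin θ_3 = p·V_3 = 1.1720e-04 × 1607 = 0.1883.
θ_3 = arcsin 0.1883 = 10.86°.

10.9°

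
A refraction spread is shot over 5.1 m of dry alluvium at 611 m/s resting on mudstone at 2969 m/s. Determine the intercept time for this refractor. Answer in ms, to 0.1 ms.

θ_c = arcsin(V₁/V₂) = arcsin(611/2969) = 11.88°; cos θ_c = 0.9786.
tᵢ = 2h·cos θ_c / V₁ = 2·5.1·0.9786 / 611 = 0.01634 s.

16.3 ms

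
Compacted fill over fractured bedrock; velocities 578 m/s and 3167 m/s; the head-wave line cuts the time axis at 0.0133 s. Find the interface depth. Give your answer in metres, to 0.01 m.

θ_c = arcsin(578/3167) = 10.52°; cos θ_c = 0.9832.
tᵢ = 2h cos θ_c/V₁ ⇒ h = tᵢ·V₁/(2 cos θ_c) = 0.0133·578/(2·0.9832) = 3.91 m.

3.91 m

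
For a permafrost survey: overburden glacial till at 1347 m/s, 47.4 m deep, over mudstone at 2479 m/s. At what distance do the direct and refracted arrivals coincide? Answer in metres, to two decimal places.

174.28 m

x_cross = 2h·√((V₂+V₁)/(V₂−V₁)).
(V₂+V₁)/(V₂−V₁) = (2479+1347)/(2479−1347) = 3.3799; √ = 1.8384.
x_cross = 2·47.4·1.8384 = 174.28 m.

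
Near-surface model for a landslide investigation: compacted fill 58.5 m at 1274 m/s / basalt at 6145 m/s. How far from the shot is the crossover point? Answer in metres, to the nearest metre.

144 m

θ_c = arcsin(1274/6145) = 11.97°, so cos θ_c = 0.9783 and tᵢ = 2h cos θ_c/V₁ = 0.0898 s.
At crossover x/V₁ = x/V₂ + tᵢ ⇒ x = tᵢ/(1/V₁ − 1/V₂) = 0.08984/(7.8493e-04 − 1.6273e-04) = 144.39 m.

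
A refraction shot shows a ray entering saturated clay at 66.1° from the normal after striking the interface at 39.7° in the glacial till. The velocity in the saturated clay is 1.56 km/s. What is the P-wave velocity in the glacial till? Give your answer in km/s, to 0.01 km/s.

1.09 km/s

Snell's law: sin 39.7°/V₁ = sin 66.1°/V₂.
V₁ = V₂·sin 39.7°/sin 66.1° = 1.56 × 0.6987 = 1.09 km/s.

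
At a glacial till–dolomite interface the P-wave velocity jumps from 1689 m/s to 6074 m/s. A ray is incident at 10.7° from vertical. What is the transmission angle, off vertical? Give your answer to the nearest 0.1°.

Snell's law: sin θ₂ = (V₂/V₁)·sin θ₁ = (6074/1689)·sin 10.7° = 0.6677.
θ₂ = sin⁻¹(0.6677) = 41.89° (from vertical).

41.9°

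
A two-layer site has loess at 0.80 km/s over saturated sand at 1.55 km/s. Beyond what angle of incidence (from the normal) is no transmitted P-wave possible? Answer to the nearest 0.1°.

Critical incidence: sin θ_c = V₁/V₂ = 0.80/1.55 = 0.5161.
θ_c = arcsin 0.5161 = 31.07°.

31.1°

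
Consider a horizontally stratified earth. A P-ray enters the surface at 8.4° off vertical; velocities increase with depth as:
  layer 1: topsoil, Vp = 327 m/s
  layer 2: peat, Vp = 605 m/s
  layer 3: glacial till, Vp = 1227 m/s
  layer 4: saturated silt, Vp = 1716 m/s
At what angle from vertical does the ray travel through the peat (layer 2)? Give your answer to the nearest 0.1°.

Ray parameter p = sin 8.4° / 327 = 4.4674e-04 s/m.
sin θ_2 = p·V_2 = 4.4674e-04 × 605 = 0.2703.
θ_2 = arcsin 0.2703 = 15.68°.

15.7°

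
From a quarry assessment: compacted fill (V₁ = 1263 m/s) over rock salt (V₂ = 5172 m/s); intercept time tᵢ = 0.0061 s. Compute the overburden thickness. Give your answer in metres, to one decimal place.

4.0 m

h = tᵢ·V₁·V₂ / (2·√(V₂²−V₁²)).
√(V₂²−V₁²) = √(5172² − 1263²) = 5015.4 m/s.
h = 0.0061 s × 1263 × 5172 / (2 × 5015.4) = 3.97 m.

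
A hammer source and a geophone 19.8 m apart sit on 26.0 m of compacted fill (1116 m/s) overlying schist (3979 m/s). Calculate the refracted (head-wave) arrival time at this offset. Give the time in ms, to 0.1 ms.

49.7 ms

t = x/V₂ + 2h·√(V₂²−V₁²)/(V₁V₂).
√(V₂²−V₁²) = √(3979²−1116²) = 3819.3 m/s; delay term = 2·26.0·3819.3/(1116·3979) = 0.04472 s.
t = 19.8/3979 + 0.04472 = 0.04970 s.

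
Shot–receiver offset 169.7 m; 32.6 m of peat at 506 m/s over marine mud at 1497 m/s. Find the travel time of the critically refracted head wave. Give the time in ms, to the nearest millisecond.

θ_c = arcsin(V₁/V₂) = arcsin(506/1497) = 19.76°, cos θ_c = 0.9411.
Intercept time tᵢ = 2h cos θ_c / V₁ = 2·32.6·0.9411/506 = 0.12127 s.
t = x/V₂ + tᵢ = 169.7/1497 + 0.12127 = 0.23463 s.

235 ms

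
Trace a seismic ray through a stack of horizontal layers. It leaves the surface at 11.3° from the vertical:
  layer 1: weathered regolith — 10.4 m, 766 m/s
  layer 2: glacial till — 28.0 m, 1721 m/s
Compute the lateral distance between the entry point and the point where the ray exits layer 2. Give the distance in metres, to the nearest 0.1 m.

15.8 m

p = sin θ₁/V₁ = sin 11.3°/766 = 2.5580e-04 s/m is conserved through the stack.
Layer 1: θ = 11.30°; offset = 10.4·tan 11.30° = 2.078 m.
Layer 2: sin θ = p·1721 = 0.4402 → θ = 26.12°; offset = 28.0·tan 26.12° = 13.729 m.
Σ offsets = 15.807 m.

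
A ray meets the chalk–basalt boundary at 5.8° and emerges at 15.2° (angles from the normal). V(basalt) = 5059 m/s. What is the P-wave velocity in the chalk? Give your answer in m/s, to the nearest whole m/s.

1950 m/s

sin 5.8° = 0.1011; sin 15.2° = 0.2622.
V₁ = V₂·(sin θ₁/sin θ₂) = 5059·(0.1011/0.2622) = 1949.90 m/s.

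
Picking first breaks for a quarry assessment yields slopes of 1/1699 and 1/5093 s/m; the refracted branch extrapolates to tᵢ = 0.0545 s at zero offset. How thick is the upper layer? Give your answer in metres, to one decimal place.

49.1 m

θ_c = arcsin(1699/5093) = 19.49°; cos θ_c = 0.9427.
tᵢ = 2h cos θ_c/V₁ ⇒ h = tᵢ·V₁/(2 cos θ_c) = 0.0545·1699/(2·0.9427) = 49.11 m.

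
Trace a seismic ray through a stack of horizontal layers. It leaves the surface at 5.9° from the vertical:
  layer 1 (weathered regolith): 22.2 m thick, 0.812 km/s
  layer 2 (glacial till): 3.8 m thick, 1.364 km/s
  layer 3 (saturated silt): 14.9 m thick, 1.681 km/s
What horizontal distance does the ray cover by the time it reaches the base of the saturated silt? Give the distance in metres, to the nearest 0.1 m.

Apply Snell's law at each interface; in layer i the horizontal offset is hᵢ·tan θᵢ.
Layer 1: θ = 5.90°; offset = 22.2·tan 5.90° = 2.294 m.
Layer 2: sin θ = 1.364·sin 5.9°/0.812 = 0.1727, θ = 9.94°; offset = 3.8·tan 9.94° = 0.666 m.
Layer 3: sin θ = 1.681·sin 5.9°/0.812 = 0.2128, θ = 12.29°; offset = 14.9·tan 12.29° = 3.245 m.
Total horizontal offset = 6.205 m.

6.2 m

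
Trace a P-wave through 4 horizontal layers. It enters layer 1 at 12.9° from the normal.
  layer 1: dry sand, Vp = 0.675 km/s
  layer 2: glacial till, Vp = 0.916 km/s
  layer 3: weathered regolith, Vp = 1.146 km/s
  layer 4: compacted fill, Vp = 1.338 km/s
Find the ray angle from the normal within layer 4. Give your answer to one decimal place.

Ray parameter p = sin 12.9° / 0.675 = 3.3074e-01 s/km.
sin θ_4 = p·V_4 = 3.3074e-01 × 1.338 = 0.4425.
θ_4 = 26.27° from the vertical.

26.3°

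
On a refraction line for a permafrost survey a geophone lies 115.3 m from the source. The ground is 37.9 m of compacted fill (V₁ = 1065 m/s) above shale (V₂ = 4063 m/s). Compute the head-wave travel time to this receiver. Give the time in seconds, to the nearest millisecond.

θ_c = arcsin(V₁/V₂) = arcsin(1065/4063) = 15.20°, cos θ_c = 0.9650.
Intercept time tᵢ = 2h cos θ_c / V₁ = 2·37.9·0.9650/1065 = 0.06869 s.
t = x/V₂ + tᵢ = 115.3/4063 + 0.06869 = 0.09706 s.

0.097 s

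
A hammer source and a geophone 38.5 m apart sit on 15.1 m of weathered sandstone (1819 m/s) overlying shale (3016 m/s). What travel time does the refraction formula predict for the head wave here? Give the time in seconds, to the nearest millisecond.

t = x/V₂ + 2h·√(V₂²−V₁²)/(V₁V₂).
√(V₂²−V₁²) = √(3016²−1819²) = 2405.7 m/s; delay term = 2·15.1·2405.7/(1819·3016) = 0.01324 s.
t = 38.5/3016 + 0.01324 = 0.02601 s.

0.026 s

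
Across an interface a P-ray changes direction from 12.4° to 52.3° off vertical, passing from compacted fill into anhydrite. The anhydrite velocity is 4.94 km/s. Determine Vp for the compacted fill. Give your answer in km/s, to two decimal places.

1.34 km/s

Snell's law: sin 12.4°/V₁ = sin 52.3°/V₂.
V₁ = V₂·sin 12.4°/sin 52.3° = 4.94 × 0.2714 = 1.34 km/s.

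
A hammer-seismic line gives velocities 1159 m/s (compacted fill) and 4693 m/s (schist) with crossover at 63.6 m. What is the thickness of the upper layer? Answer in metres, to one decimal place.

24.7 m

h = (x_cross/2)·√((V₂−V₁)/(V₂+V₁)).
(V₂−V₁)/(V₂+V₁) = (4693−1159)/(4693+1159) = 0.6039; √ = 0.7771.
h = (63.6/2)·0.7771 = 24.71 m.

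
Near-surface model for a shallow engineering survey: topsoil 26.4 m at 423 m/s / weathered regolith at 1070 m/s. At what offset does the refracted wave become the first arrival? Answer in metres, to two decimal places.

80.21 m

θ_c = arcsin(423/1070) = 23.29°, so cos θ_c = 0.9185 and tᵢ = 2h cos θ_c/V₁ = 0.1147 s.
At crossover x/V₁ = x/V₂ + tᵢ ⇒ x = tᵢ/(1/V₁ − 1/V₂) = 0.11465/(2.3641e-03 − 9.3458e-04) = 80.21 m.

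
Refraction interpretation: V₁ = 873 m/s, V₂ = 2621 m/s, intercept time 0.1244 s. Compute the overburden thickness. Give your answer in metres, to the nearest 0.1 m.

57.6 m

h = tᵢ·V₁·V₂ / (2·√(V₂²−V₁²)).
√(V₂²−V₁²) = √(2621² − 873²) = 2471.3 m/s.
h = 0.1244 s × 873 × 2621 / (2 × 2471.3) = 57.59 m.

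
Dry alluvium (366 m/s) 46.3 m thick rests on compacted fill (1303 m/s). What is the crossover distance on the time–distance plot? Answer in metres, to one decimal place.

123.6 m

θ_c = arcsin(366/1303) = 16.31°, so cos θ_c = 0.9597 and tᵢ = 2h cos θ_c/V₁ = 0.2428 s.
At crossover x/V₁ = x/V₂ + tᵢ ⇒ x = tᵢ/(1/V₁ − 1/V₂) = 0.24282/(2.7322e-03 − 7.6746e-04) = 123.59 m.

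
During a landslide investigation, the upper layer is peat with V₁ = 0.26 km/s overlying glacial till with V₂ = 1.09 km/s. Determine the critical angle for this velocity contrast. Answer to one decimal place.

Critical incidence: sin θ_c = V₁/V₂ = 0.26/1.09 = 0.2385.
θ_c = arcsin 0.2385 = 13.80°.

13.8°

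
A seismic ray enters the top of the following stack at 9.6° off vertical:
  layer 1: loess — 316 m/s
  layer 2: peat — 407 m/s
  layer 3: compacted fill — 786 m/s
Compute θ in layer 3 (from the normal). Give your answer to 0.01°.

24.51°

Snell's law across each interface conserves sin θ / V, so sin θ_3 = V_3·sin θ₁/V₁.
sin θ_3 = 786 × sin 9.6° / 316 = 0.4148.
θ_3 = 24.51° from the vertical.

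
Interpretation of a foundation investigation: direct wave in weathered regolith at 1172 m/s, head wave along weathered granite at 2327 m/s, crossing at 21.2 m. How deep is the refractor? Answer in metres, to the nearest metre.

h = (x_cross/2)·√((V₂−V₁)/(V₂+V₁)).
(V₂−V₁)/(V₂+V₁) = (2327−1172)/(2327+1172) = 0.3301; √ = 0.5745.
h = (21.2/2)·0.5745 = 6.09 m.

6 m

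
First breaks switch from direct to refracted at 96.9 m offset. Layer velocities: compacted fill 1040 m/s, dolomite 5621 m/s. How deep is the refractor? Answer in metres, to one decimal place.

x_cross = 2h·√((V₂+V₁)/(V₂−V₁)) → h = x_cross / (2·√((V₂+V₁)/(V₂−V₁))).
√((V₂+V₁)/(V₂−V₁)) = √((5621+1040)/(5621−1040)) = 1.2058.
h = 96.9 / (2·1.2058) = 40.18 m.

40.2 m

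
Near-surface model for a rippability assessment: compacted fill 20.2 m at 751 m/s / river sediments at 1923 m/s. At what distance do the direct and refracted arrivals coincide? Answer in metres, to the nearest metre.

x_cross = 2h·√((V₂+V₁)/(V₂−V₁)).
(V₂+V₁)/(V₂−V₁) = (1923+751)/(1923−751) = 2.2816; √ = 1.5105.
x_cross = 2·20.2·1.5105 = 61.02 m.

61 m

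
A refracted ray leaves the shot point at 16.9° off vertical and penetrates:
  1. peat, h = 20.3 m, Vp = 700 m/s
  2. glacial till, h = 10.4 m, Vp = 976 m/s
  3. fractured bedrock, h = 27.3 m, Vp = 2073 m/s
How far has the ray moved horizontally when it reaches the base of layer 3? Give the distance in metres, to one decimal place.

57.0 m

Apply Snell's law at each interface; in layer i the horizontal offset is hᵢ·tan θᵢ.
Layer 1: θ = 16.90°; offset = 20.3·tan 16.90° = 6.168 m.
Layer 2: sin θ = 976·sin 16.9°/700 = 0.4053, θ = 23.91°; offset = 10.4·tan 23.91° = 4.611 m.
Layer 3: sin θ = 2073·sin 16.9°/700 = 0.8609, θ = 59.42°; offset = 27.3·tan 59.42° = 46.193 m.
Σ offsets = 56.972 m.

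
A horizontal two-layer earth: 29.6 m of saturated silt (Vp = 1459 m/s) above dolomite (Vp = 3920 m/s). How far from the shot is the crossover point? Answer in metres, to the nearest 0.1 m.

x_cross = 2h·√((V₂+V₁)/(V₂−V₁)).
(V₂+V₁)/(V₂−V₁) = (3920+1459)/(3920−1459) = 2.1857; √ = 1.4784.
x_cross = 2·29.6·1.4784 = 87.52 m.

87.5 m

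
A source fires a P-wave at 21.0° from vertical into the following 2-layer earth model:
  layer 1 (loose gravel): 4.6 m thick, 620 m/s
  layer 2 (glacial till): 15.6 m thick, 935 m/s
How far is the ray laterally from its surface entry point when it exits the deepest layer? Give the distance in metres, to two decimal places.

11.79 m

Apply Snell's law at each interface; in layer i the horizontal offset is hᵢ·tan θᵢ.
Layer 1: θ = 21.00°; offset = 4.6·tan 21.00° = 1.7658 m.
Layer 2: sin θ = 935·sin 21.0°/620 = 0.5404, θ = 32.71°; offset = 15.6·tan 32.71° = 10.0203 m.
Σ offsets = 11.7861 m.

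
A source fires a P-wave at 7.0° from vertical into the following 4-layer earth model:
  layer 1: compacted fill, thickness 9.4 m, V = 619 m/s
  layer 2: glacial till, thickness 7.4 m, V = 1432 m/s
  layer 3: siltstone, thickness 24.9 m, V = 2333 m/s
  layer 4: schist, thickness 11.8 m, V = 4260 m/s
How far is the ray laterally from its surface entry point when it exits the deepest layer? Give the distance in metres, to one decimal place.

34.4 m

Apply Snell's law at each interface; in layer i the horizontal offset is hᵢ·tan θᵢ.
Layer 1: θ = 7.00°; offset = 9.4·tan 7.00° = 1.154 m.
Layer 2: sin θ = 1432·sin 7.0°/619 = 0.2819, θ = 16.38°; offset = 7.4·tan 16.38° = 2.175 m.
Layer 3: sin θ = 2333·sin 7.0°/619 = 0.4593, θ = 27.34°; offset = 24.9·tan 27.34° = 12.876 m.
Layer 4: sin θ = 4260·sin 7.0°/619 = 0.8387, θ = 57.00°; offset = 11.8·tan 57.00° = 18.174 m.
Summing the layer offsets gives 34.378 m.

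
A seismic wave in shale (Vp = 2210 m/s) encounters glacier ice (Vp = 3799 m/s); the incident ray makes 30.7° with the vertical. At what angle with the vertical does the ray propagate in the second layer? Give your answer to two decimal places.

61.36°

Snell's law: sin θ₂ = (V₂/V₁)·sin θ₁ = (3799/2210)·sin 30.7° = 0.8776.
θ₂ = arcsin 0.8776 = 61.36° from the normal.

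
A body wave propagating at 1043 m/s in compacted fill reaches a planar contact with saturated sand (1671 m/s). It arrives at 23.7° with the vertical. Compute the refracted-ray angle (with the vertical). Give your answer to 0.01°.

40.09°

Snell's law: sin θ₂ = (V₂/V₁)·sin θ₁ = (1671/1043)·sin 23.7° = 0.6440.
θ₂ = sin⁻¹(0.6440) = 40.09° (from vertical).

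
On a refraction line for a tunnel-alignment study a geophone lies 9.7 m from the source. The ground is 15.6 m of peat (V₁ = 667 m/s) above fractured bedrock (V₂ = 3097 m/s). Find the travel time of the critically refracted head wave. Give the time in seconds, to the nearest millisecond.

t = x/V₂ + 2h·√(V₂²−V₁²)/(V₁V₂).
√(V₂²−V₁²) = √(3097²−667²) = 3024.3 m/s; delay term = 2·15.6·3024.3/(667·3097) = 0.04568 s.
t = 9.7/3097 + 0.04568 = 0.04881 s.

0.049 s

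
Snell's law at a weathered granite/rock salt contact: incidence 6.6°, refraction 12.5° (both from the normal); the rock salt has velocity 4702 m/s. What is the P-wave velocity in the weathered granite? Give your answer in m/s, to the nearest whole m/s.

Snell's law: sin 6.6°/V₁ = sin 12.5°/V₂.
V₁ = V₂·sin 6.6°/sin 12.5° = 4702 × 0.5310 = 2496.93 m/s.

2497 m/s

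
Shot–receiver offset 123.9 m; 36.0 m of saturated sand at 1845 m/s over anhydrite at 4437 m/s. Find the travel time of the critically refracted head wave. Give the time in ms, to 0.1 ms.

θ_c = arcsin(V₁/V₂) = arcsin(1845/4437) = 24.57°, cos θ_c = 0.9094.
Intercept time tᵢ = 2h cos θ_c / V₁ = 2·36.0·0.9094/1845 = 0.03549 s.
t = x/V₂ + tᵢ = 123.9/4437 + 0.03549 = 0.06341 s.

63.4 ms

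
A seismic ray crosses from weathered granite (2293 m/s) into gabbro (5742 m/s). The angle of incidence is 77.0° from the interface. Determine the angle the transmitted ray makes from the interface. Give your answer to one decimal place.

55.7°

Convert to the normal: θ₁ = 90° − 77.0° = 13.0°.
sin θ₁/V₁ = sin θ₂/V₂ ⇒ sin θ₂ = 5742·sin 13.0°/2293 = 5742·0.2250/2293 = 0.5633.
θ₂ = arcsin 0.5633 = 34.28° from the normal.
From the interface: 90° − 34.28° = 55.72°.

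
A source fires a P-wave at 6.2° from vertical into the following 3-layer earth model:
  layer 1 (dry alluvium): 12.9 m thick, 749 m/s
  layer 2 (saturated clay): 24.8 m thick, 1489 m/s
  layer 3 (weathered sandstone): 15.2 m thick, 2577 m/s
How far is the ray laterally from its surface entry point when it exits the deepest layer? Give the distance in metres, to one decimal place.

Apply Snell's law at each interface; in layer i the horizontal offset is hᵢ·tan θᵢ.
Layer 1: θ = 6.20°; offset = 12.9·tan 6.20° = 1.401 m.
Layer 2: sin θ = 1489·sin 6.2°/749 = 0.2147, θ = 12.40°; offset = 24.8·tan 12.40° = 5.452 m.
Layer 3: sin θ = 2577·sin 6.2°/749 = 0.3716, θ = 21.81°; offset = 15.2·tan 21.81° = 6.084 m.
Summing the layer offsets gives 12.937 m.

12.9 m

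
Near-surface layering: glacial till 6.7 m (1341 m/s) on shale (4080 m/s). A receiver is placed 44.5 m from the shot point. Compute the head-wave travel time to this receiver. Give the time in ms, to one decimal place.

θ_c = arcsin(V₁/V₂) = arcsin(1341/4080) = 19.19°, cos θ_c = 0.9444.
Intercept time tᵢ = 2h cos θ_c / V₁ = 2·6.7·0.9444/1341 = 0.00944 s.
t = x/V₂ + tᵢ = 44.5/4080 + 0.00944 = 0.02034 s.

20.3 ms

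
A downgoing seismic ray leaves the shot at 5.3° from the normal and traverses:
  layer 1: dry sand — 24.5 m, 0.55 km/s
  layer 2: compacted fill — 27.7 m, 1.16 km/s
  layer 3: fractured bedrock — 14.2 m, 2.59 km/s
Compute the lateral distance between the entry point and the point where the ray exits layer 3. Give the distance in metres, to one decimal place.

14.6 m

Apply Snell's law at each interface; in layer i the horizontal offset is hᵢ·tan θᵢ.
Layer 1: θ = 5.30°; offset = 24.5·tan 5.30° = 2.273 m.
Layer 2: sin θ = 1.16·sin 5.3°/0.55 = 0.1948, θ = 11.23°; offset = 27.7·tan 11.23° = 5.502 m.
Layer 3: sin θ = 2.59·sin 5.3°/0.55 = 0.4350, θ = 25.78°; offset = 14.2·tan 25.78° = 6.860 m.
Total horizontal offset = 14.634 m.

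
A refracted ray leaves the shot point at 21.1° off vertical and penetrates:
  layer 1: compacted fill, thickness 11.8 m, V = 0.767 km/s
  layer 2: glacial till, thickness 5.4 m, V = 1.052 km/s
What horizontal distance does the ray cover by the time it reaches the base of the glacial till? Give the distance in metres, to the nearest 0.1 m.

7.6 m

Ray parameter p = sin 21.1° / 0.767 km/s = 4.6936e-01 s/km.
Layer 1: θ = 21.10°; offset = 11.8·tan 21.10° = 4.553 m.
Layer 2: sin θ = p·1.052 = 0.4938 → θ = 29.59°; offset = 5.4·tan 29.59° = 3.066 m.
Total horizontal offset = 7.619 m.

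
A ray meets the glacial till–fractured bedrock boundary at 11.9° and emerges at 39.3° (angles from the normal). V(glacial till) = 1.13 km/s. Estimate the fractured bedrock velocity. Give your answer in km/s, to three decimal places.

3.471 km/s

sin 11.9° = 0.2062; sin 39.3° = 0.6334.
V₂ = V₁·(sin θ₂/sin θ₁) = 1.13·(0.6334/0.2062) = 3.471 km/s.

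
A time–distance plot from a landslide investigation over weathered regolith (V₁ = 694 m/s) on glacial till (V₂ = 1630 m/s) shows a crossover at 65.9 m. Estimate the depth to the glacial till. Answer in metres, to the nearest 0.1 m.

h = (x_cross/2)·√((V₂−V₁)/(V₂+V₁)).
(V₂−V₁)/(V₂+V₁) = (1630−694)/(1630+694) = 0.4028; √ = 0.6346.
h = (65.9/2)·0.6346 = 20.91 m.

20.9 m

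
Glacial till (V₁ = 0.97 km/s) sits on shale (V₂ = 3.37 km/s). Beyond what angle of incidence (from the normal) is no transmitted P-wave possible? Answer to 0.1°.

16.7°

At critical incidence the refracted ray runs along the interface (θ₂ = 90°), so sin θ_c = V₁/V₂.
θ_c = arcsin(0.97/3.37) = arcsin 0.2878 = 16.73°.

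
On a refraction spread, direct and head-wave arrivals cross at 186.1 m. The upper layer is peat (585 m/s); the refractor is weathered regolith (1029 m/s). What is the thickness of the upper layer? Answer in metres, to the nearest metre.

h = (x_cross/2)·√((V₂−V₁)/(V₂+V₁)).
(V₂−V₁)/(V₂+V₁) = (1029−585)/(1029+585) = 0.2751; √ = 0.5245.
h = (186.1/2)·0.5245 = 48.80 m.

49 m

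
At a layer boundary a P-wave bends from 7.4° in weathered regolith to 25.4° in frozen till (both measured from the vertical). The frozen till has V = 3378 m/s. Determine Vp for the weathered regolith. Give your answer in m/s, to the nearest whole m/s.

1014 m/s

sin 7.4° = 0.1288; sin 25.4° = 0.4289.
V₁ = V₂·(sin θ₁/sin θ₂) = 3378·(0.1288/0.4289) = 1014.31 m/s.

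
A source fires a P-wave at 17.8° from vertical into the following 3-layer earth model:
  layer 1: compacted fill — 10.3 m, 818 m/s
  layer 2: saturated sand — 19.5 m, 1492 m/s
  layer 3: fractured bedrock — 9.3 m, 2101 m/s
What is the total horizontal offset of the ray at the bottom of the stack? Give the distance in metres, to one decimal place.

Apply Snell's law at each interface; in layer i the horizontal offset is hᵢ·tan θᵢ.
Layer 1: θ = 17.80°; offset = 10.3·tan 17.80° = 3.307 m.
Layer 2: sin θ = 1492·sin 17.8°/818 = 0.5576, θ = 33.89°; offset = 19.5·tan 33.89° = 13.098 m.
Layer 3: sin θ = 2101·sin 17.8°/818 = 0.7852, θ = 51.74°; offset = 9.3·tan 51.74° = 11.791 m.
Σ offsets = 28.196 m.

28.2 m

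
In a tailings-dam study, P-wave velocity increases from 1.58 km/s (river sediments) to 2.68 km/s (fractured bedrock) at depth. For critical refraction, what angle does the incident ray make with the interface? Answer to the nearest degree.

54°

At critical incidence the refracted ray runs along the interface (θ₂ = 90°), so sin θ_c = V₁/V₂.
θ_c = arcsin(1.58/2.68) = arcsin 0.5896 = 36.13°.
Measured from the interface: 90° − 36.13° = 53.87°.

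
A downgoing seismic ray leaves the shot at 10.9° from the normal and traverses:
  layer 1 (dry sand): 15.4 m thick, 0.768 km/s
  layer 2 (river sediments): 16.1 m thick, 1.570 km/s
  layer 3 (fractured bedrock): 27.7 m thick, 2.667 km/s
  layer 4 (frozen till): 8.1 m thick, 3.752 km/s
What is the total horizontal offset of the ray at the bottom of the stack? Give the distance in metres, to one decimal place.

53.4 m

Apply Snell's law at each interface; in layer i the horizontal offset is hᵢ·tan θᵢ.
Layer 1: θ = 10.90°; offset = 15.4·tan 10.90° = 2.966 m.
Layer 2: sin θ = 1.570·sin 10.9°/0.768 = 0.3866, θ = 22.74°; offset = 16.1·tan 22.74° = 6.748 m.
Layer 3: sin θ = 2.667·sin 10.9°/0.768 = 0.6567, θ = 41.05°; offset = 27.7·tan 41.05° = 24.118 m.
Layer 4: sin θ = 3.752·sin 10.9°/0.768 = 0.9238, θ = 67.49°; offset = 8.1·tan 67.49° = 19.545 m.
Σ offsets = 53.377 m.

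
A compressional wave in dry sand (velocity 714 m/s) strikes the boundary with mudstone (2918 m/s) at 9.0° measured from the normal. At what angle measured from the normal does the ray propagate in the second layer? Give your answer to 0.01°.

sin θ₁/V₁ = sin θ₂/V₂ ⇒ sin θ₂ = 2918·sin 9.0°/714 = 2918·0.1564/714 = 0.6393.
θ₂ = arcsin 0.6393 = 39.74° from the normal.

39.74°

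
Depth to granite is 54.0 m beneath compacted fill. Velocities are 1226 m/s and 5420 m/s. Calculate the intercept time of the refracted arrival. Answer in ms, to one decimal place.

θ_c = arcsin(V₁/V₂) = arcsin(1226/5420) = 13.07°; cos θ_c = 0.9741.
tᵢ = 2h·cos θ_c / V₁ = 2·54.0·0.9741 / 1226 = 0.08581 s.

85.8 ms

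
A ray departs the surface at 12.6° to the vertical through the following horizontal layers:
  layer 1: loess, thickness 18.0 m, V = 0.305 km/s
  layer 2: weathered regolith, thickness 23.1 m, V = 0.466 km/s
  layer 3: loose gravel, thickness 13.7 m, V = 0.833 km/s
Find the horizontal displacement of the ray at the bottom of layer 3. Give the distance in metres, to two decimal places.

Apply Snell's law at each interface; in layer i the horizontal offset is hᵢ·tan θᵢ.
Layer 1: θ = 12.60°; offset = 18.0·tan 12.60° = 4.0235 m.
Layer 2: sin θ = 0.466·sin 12.6°/0.305 = 0.3333, θ = 19.47°; offset = 23.1·tan 19.47° = 8.1660 m.
Layer 3: sin θ = 0.833·sin 12.6°/0.305 = 0.5958, θ = 36.57°; offset = 13.7·tan 36.57° = 10.1628 m.
Σ offsets = 22.3523 m.

22.35 m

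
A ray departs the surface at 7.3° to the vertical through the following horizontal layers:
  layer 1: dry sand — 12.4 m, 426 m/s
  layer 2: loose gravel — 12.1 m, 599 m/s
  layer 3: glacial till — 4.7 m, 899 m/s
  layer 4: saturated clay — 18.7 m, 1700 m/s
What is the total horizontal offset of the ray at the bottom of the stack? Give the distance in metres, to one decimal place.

Ray parameter p = sin 7.3° / 426 m/s = 2.9827e-04 s/m.
Layer 1: θ = 7.30°; offset = 12.4·tan 7.30° = 1.588 m.
Layer 2: sin θ = p·599 = 0.1787 → θ = 10.29°; offset = 12.1·tan 10.29° = 2.197 m.
Layer 3: sin θ = p·899 = 0.2681 → θ = 15.55°; offset = 4.7·tan 15.55° = 1.308 m.
Layer 4: sin θ = p·1700 = 0.5071 → θ = 30.47°; offset = 18.7·tan 30.47° = 11.001 m.
Total horizontal offset = 16.095 m.

16.1 m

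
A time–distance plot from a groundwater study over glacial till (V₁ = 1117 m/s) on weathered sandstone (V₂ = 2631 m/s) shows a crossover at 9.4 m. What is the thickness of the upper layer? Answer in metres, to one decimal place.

h = (x_cross/2)·√((V₂−V₁)/(V₂+V₁)).
(V₂−V₁)/(V₂+V₁) = (2631−1117)/(2631+1117) = 0.4039; √ = 0.6356.
h = (9.4/2)·0.6356 = 2.99 m.

3.0 m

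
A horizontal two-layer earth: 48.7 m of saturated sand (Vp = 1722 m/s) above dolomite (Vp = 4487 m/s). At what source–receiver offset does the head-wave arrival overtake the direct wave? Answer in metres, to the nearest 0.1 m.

146.0 m

θ_c = arcsin(1722/4487) = 22.57°, so cos θ_c = 0.9234 and tᵢ = 2h cos θ_c/V₁ = 0.0522 s.
At crossover x/V₁ = x/V₂ + tᵢ ⇒ x = tᵢ/(1/V₁ − 1/V₂) = 0.05223/(5.8072e-04 − 2.2287e-04) = 145.96 m.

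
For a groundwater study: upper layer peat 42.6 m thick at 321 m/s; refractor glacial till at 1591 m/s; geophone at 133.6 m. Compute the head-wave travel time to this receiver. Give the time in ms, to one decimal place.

343.9 ms

θ_c = arcsin(V₁/V₂) = arcsin(321/1591) = 11.64°, cos θ_c = 0.9794.
Intercept time tᵢ = 2h cos θ_c / V₁ = 2·42.6·0.9794/321 = 0.25996 s.
t = x/V₂ + tᵢ = 133.6/1591 + 0.25996 = 0.34393 s.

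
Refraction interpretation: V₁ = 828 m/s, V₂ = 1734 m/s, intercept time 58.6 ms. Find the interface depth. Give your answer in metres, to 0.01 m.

27.61 m

h = tᵢ·V₁·V₂ / (2·√(V₂²−V₁²)).
√(V₂²−V₁²) = √(1734² − 828²) = 1523.5 m/s.
h = 0.0586 s × 828 × 1734 / (2 × 1523.5) = 27.61 m.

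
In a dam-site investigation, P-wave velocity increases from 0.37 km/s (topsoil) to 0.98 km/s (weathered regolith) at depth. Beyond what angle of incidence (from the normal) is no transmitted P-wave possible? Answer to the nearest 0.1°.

22.2°

At critical incidence the refracted ray runs along the interface (θ₂ = 90°), so sin θ_c = V₁/V₂.
θ_c = arcsin(0.37/0.98) = arcsin 0.3776 = 22.18°.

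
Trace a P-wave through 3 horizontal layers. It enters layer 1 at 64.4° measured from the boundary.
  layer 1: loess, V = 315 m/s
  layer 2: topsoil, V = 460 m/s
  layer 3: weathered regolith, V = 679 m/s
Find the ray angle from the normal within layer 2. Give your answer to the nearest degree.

From the normal: θ₁ = 90° − 64.4° = 25.6°.
Snell's law across each interface conserves sin θ / V, so sin θ_2 = V_2·sin θ₁/V₁.
sin θ_2 = 460 × sin 25.6° / 315 = 0.6310.
θ_2 = arcsin 0.6310 = 39.12°.

39°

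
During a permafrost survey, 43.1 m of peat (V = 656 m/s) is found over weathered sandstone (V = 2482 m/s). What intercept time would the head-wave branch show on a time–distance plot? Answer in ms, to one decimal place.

tᵢ = 2h·√(V₂²−V₁²)/(V₁V₂).
√(V₂²−V₁²) = √(2482²−656²) = 2393.7 m/s.
tᵢ = 2·43.1·2393.7/(656·2482) = 0.12673 s.

126.7 ms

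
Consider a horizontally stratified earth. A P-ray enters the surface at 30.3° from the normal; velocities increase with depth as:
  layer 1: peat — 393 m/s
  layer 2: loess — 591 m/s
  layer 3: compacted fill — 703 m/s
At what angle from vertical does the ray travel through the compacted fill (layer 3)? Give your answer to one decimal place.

64.5°

Ray parameter p = sin 30.3° / 393 = 1.2838e-03 s/m.
sin θ_3 = p·V_3 = 1.2838e-03 × 703 = 0.9025.
θ_3 = 64.49° from the vertical.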